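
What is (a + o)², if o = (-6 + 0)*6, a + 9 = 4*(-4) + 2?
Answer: 3481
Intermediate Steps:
a = -23 (a = -9 + (4*(-4) + 2) = -9 + (-16 + 2) = -9 - 14 = -23)
o = -36 (o = -6*6 = -36)
(a + o)² = (-23 - 36)² = (-59)² = 3481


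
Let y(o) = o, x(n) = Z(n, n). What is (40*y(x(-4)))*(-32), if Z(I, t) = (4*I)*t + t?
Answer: -76800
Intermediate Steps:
Z(I, t) = t + 4*I*t (Z(I, t) = 4*I*t + t = t + 4*I*t)
x(n) = n*(1 + 4*n)
(40*y(x(-4)))*(-32) = (40*(-4*(1 + 4*(-4))))*(-32) = (40*(-4*(1 - 16)))*(-32) = (40*(-4*(-15)))*(-32) = (40*60)*(-32) = 2400*(-32) = -76800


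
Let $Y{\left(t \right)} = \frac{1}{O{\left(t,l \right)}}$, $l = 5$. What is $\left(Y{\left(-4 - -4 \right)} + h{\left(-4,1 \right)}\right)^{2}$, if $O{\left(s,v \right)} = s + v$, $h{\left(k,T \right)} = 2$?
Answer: $\frac{121}{25} \approx 4.84$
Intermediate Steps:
$Y{\left(t \right)} = \frac{1}{5 + t}$ ($Y{\left(t \right)} = \frac{1}{t + 5} = \frac{1}{5 + t}$)
$\left(Y{\left(-4 - -4 \right)} + h{\left(-4,1 \right)}\right)^{2} = \left(\frac{1}{5 - 0} + 2\right)^{2} = \left(\frac{1}{5 + \left(-4 + 4\right)} + 2\right)^{2} = \left(\frac{1}{5 + 0} + 2\right)^{2} = \left(\frac{1}{5} + 2\right)^{2} = \left(\frac{11}{5}\right)^{2} = \frac{121}{25}$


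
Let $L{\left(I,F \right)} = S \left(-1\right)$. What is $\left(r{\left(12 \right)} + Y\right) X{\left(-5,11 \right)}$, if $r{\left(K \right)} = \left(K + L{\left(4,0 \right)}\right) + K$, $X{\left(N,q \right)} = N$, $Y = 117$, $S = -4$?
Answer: $-725$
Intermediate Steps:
$L{\left(I,F \right)} = 4$ ($L{\left(I,F \right)} = \left(-4\right) \left(-1\right) = 4$)
$r{\left(K \right)} = 4 + 2 K$ ($r{\left(K \right)} = \left(K + 4\right) + K = \left(4 + K\right) + K = 4 + 2 K$)
$\left(r{\left(12 \right)} + Y\right) X{\left(-5,11 \right)} = \left(\left(4 + 2 \cdot 12\right) + 117\right) \left(-5\right) = \left(\left(4 + 24\right) + 117\right) \left(-5\right) = \left(28 + 117\right) \left(-5\right) = 145 \left(-5\right) = -725$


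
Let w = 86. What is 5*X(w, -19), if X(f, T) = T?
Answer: -95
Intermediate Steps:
5*X(w, -19) = 5*(-19) = -95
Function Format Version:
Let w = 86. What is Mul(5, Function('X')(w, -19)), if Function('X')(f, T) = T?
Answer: -95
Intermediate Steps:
Mul(5, Function('X')(w, -19)) = Mul(5, -19) = -95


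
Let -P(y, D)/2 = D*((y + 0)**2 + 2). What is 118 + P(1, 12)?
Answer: 46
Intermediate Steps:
P(y, D) = -2*D*(2 + y**2) (P(y, D) = -2*D*((y + 0)**2 + 2) = -2*D*(y**2 + 2) = -2*D*(2 + y**2))
118 + P(1, 12) = 118 - 2*12*(2 + 1**2) = 118 - 2*12*(2 + 1) = 118 - 2*12*3 = 118 - 72 = 46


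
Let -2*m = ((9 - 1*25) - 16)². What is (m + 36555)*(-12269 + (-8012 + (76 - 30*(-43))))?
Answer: -681753345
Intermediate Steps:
m = -512 (m = -((9 - 1*25) - 16)²/2 = -((9 - 25) - 16)²/2 = -(-16 - 16)²/2 = -½*(-32)² = -½*1024 = -512)
(m + 36555)*(-12269 + (-8012 + (76 - 30*(-43)))) = (-512 + 36555)*(-12269 + (-8012 + (76 - 30*(-43)))) = 36043*(-12269 + (-8012 + (76 + 1290))) = 36043*(-12269 + (-8012 + 1366)) = 36043*(-12269 - 6646) = 36043*(-18915) = -681753345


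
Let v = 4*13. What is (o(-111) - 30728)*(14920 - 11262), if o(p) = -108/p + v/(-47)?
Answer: -195469707392/1739 ≈ -1.1240e+8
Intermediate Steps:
v = 52
o(p) = -52/47 - 108/p (o(p) = -108/p + 52/(-47) = -108/p + 52*(-1/47) = -108/p - 52/47 = -52/47 - 108/p)
(o(-111) - 30728)*(14920 - 11262) = ((-52/47 - 108/(-111)) - 30728)*(14920 - 11262) = ((-52/47 - 108*(-1/111)) - 30728)*3658 = ((-52/47 + 36/37) - 30728)*3658 = (-232/1739 - 30728)*3658 = -53436224/1739*3658 = -195469707392/1739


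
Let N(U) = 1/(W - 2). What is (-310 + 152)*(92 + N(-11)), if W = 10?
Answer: -58223/4 ≈ -14556.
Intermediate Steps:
N(U) = ⅛ (N(U) = 1/(10 - 2) = 1/8 = ⅛)
(-310 + 152)*(92 + N(-11)) = (-310 + 152)*(92 + ⅛) = -158*737/8 = -58223/4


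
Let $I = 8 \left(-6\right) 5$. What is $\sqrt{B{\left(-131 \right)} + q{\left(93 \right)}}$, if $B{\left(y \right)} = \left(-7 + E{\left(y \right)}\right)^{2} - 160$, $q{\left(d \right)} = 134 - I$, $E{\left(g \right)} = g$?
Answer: $\sqrt{19258} \approx 138.77$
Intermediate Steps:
$I = -240$ ($I = \left(-48\right) 5 = -240$)
$q{\left(d \right)} = 374$ ($q{\left(d \right)} = 134 - -240 = 134 + 240 = 374$)
$B{\left(y \right)} = -160 + \left(-7 + y\right)^{2}$ ($B{\left(y \right)} = \left(-7 + y\right)^{2} - 160 = -160 + \left(-7 + y\right)^{2}$)
$\sqrt{B{\left(-131 \right)} + q{\left(93 \right)}} = \sqrt{\left(-160 + \left(-7 - 131\right)^{2}\right) + 374} = \sqrt{\left(-160 + \left(-138\right)^{2}\right) + 374} = \sqrt{\left(-160 + 19044\right) + 374} = \sqrt{18884 + 374} = \sqrt{19258}$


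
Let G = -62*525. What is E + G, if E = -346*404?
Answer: -172334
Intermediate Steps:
G = -32550
E = -139784
E + G = -139784 - 32550 = -172334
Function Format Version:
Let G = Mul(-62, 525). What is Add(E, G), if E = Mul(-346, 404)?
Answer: -172334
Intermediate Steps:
G = -32550
E = -139784
Add(E, G) = Add(-139784, -32550) = -172334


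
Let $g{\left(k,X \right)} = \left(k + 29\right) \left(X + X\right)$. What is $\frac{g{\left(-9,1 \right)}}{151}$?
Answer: $\frac{40}{151} \approx 0.2649$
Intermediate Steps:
$g{\left(k,X \right)} = 2 X \left(29 + k\right)$ ($g{\left(k,X \right)} = \left(29 + k\right) 2 X = 2 X \left(29 + k\right)$)
$\frac{g{\left(-9,1 \right)}}{151} = \frac{2 \cdot 1 \left(29 - 9\right)}{151} = 2 \cdot 1 \cdot 20 \cdot \frac{1}{151} = 40 \cdot \frac{1}{151} = \frac{40}{151}$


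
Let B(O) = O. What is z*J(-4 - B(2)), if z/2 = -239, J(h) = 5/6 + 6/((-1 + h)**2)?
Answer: -67159/147 ≈ -456.86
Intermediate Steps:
J(h) = 5/6 + 6/(-1 + h)**2 (J(h) = 5*(1/6) + 6/(-1 + h)**2 = 5/6 + 6/(-1 + h)**2)
z = -478 (z = 2*(-239) = -478)
z*J(-4 - B(2)) = -478*(5/6 + 6/(-1 + (-4 - 1*2))**2) = -478*(5/6 + 6/(-1 + (-4 - 2))**2) = -478*(5/6 + 6/(-1 - 6)**2) = -478*(5/6 + 6/(-7)**2) = -478*(5/6 + 6*(1/49)) = -478*(5/6 + 6/49) = -478*281/294 = -67159/147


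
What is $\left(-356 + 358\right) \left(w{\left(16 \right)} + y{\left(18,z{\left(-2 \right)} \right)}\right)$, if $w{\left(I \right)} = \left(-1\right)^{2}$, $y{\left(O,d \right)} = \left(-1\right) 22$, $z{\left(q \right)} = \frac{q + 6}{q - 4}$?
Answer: $-42$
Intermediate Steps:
$z{\left(q \right)} = \frac{6 + q}{-4 + q}$
$y{\left(O,d \right)} = -22$
$w{\left(I \right)} = 1$
$\left(-356 + 358\right) \left(w{\left(16 \right)} + y{\left(18,z{\left(-2 \right)} \right)}\right) = \left(-356 + 358\right) \left(1 - 22\right) = 2 \left(-21\right) = -42$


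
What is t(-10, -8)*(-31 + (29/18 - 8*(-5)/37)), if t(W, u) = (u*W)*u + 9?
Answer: 11896243/666 ≈ 17862.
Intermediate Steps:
t(W, u) = 9 + W*u² (t(W, u) = (W*u)*u + 9 = W*u² + 9 = 9 + W*u²)
t(-10, -8)*(-31 + (29/18 - 8*(-5)/37)) = (9 - 10*(-8)²)*(-31 + (29/18 - 8*(-5)/37)) = (9 - 10*64)*(-31 + (29*(1/18) + 40*(1/37))) = (9 - 640)*(-31 + (29/18 + 40/37)) = -631*(-31 + 1793/666) = -631*(-18853/666) = 11896243/666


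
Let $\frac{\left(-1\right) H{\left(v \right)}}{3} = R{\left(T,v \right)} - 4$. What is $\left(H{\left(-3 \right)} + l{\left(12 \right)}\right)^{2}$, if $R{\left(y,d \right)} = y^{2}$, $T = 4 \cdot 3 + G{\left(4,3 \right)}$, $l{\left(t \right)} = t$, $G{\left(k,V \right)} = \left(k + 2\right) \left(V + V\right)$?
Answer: $47444544$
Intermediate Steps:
$G{\left(k,V \right)} = 2 V \left(2 + k\right)$ ($G{\left(k,V \right)} = \left(2 + k\right) 2 V = 2 V \left(2 + k\right)$)
$T = 48$ ($T = 4 \cdot 3 + 2 \cdot 3 \left(2 + 4\right) = 12 + 2 \cdot 3 \cdot 6 = 12 + 36 = 48$)
$H{\left(v \right)} = -6900$ ($H{\left(v \right)} = - 3 \left(48^{2} - 4\right) = - 3 \left(2304 - 4\right) = \left(-3\right) 2300 = -6900$)
$\left(H{\left(-3 \right)} + l{\left(12 \right)}\right)^{2} = \left(-6900 + 12\right)^{2} = \left(-6888\right)^{2} = 47444544$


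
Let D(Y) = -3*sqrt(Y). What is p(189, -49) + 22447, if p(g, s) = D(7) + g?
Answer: 22636 - 3*sqrt(7) ≈ 22628.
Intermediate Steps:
p(g, s) = g - 3*sqrt(7) (p(g, s) = -3*sqrt(7) + g = g - 3*sqrt(7))
p(189, -49) + 22447 = (189 - 3*sqrt(7)) + 22447 = 22636 - 3*sqrt(7)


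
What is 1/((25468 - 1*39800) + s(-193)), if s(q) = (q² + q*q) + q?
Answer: 1/59973 ≈ 1.6674e-5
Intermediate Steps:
s(q) = q + 2*q² (s(q) = (q² + q²) + q = 2*q² + q = q + 2*q²)
1/((25468 - 1*39800) + s(-193)) = 1/((25468 - 1*39800) - 193*(1 + 2*(-193))) = 1/((25468 - 39800) - 193*(1 - 386)) = 1/(-14332 - 193*(-385)) = 1/(-14332 + 74305) = 1/59973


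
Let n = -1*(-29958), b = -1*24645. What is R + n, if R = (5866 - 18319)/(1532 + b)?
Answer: 692431707/23113 ≈ 29959.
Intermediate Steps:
b = -24645
n = 29958
R = 12453/23113 (R = (5866 - 18319)/(1532 - 24645) = -12453/(-23113) = -12453*(-1/23113) = 12453/23113 ≈ 0.53879)
R + n = 12453/23113 + 29958 = 692431707/23113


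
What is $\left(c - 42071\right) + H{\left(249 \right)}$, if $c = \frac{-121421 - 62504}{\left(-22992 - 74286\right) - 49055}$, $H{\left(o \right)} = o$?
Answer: $- \frac{6119754801}{146333} \approx -41821.0$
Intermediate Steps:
$c = \frac{183925}{146333}$ ($c = - \frac{183925}{\left(-22992 - 74286\right) - 49055} = - \frac{183925}{-97278 - 49055} = - \frac{183925}{-146333} = \left(-183925\right) \left(- \frac{1}{146333}\right) = \frac{183925}{146333} \approx 1.2569$)
$\left(c - 42071\right) + H{\left(249 \right)} = \left(\frac{183925}{146333} - 42071\right) + 249 = - \frac{6156191718}{146333} + 249 = - \frac{6119754801}{146333}$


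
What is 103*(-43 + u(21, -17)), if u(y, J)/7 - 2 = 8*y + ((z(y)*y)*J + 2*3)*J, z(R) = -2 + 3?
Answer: 4420348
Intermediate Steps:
z(R) = 1
u(y, J) = 14 + 56*y + 7*J*(6 + J*y) (u(y, J) = 14 + 7*(8*y + ((1*y)*J + 2*3)*J) = 14 + 7*(8*y + (y*J + 6)*J) = 14 + 7*(8*y + (J*y + 6)*J) = 14 + 7*(8*y + (6 + J*y)*J) = 14 + 7*(8*y + J*(6 + J*y)) = 14 + (56*y + 7*J*(6 + J*y)) = 14 + 56*y + 7*J*(6 + J*y))
103*(-43 + u(21, -17)) = 103*(-43 + (14 + 42*(-17) + 56*21 + 7*21*(-17)²)) = 103*(-43 + (14 - 714 + 1176 + 7*21*289)) = 103*(-43 + (14 - 714 + 1176 + 42483)) = 103*(-43 + 42959) = 103*42916 = 4420348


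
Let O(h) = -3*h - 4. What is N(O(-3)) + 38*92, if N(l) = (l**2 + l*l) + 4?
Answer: 3550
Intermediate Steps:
O(h) = -4 - 3*h
N(l) = 4 + 2*l**2 (N(l) = (l**2 + l**2) + 4 = 2*l**2 + 4 = 4 + 2*l**2)
N(O(-3)) + 38*92 = (4 + 2*(-4 - 3*(-3))**2) + 38*92 = (4 + 2*(-4 + 9)**2) + 3496 = (4 + 2*5**2) + 3496 = (4 + 2*25) + 3496 = (4 + 50) + 3496 = 54 + 3496 = 3550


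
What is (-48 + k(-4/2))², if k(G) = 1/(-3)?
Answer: 21025/9 ≈ 2336.1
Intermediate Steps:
k(G) = -⅓
(-48 + k(-4/2))² = (-48 - ⅓)² = (-145/3)² = 21025/9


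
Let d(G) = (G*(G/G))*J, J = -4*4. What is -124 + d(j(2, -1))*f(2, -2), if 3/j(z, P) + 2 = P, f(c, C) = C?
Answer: -156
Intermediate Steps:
J = -16
j(z, P) = 3/(-2 + P)
d(G) = -16*G (d(G) = (G*(G/G))*(-16) = (G*1)*(-16) = G*(-16) = -16*G)
-124 + d(j(2, -1))*f(2, -2) = -124 - 48/(-2 - 1)*(-2) = -124 - 48/(-3)*(-2) = -124 - 48*(-1)/3*(-2) = -124 - 16*(-1)*(-2) = -124 + 16*(-2) = -124 - 32 = -156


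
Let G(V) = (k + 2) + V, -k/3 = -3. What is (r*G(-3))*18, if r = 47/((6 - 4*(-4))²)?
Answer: 1692/121 ≈ 13.983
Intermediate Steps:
k = 9 (k = -3*(-3) = 9)
r = 47/484 (r = 47/((6 + 16)²) = 47/(22²) = 47/484 ≈ 0.097107)
G(V) = 11 + V (G(V) = (9 + 2) + V = 11 + V)
(r*G(-3))*18 = (47*(11 - 3)/484)*18 = ((47/484)*8)*18 = (94/121)*18 = 1692/121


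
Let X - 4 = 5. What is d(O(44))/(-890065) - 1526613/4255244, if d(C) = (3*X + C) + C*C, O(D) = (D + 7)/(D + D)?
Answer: -2630837343970467/7332491101664960 ≈ -0.35879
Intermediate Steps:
X = 9 (X = 4 + 5 = 9)
O(D) = (7 + D)/(2*D) (O(D) = (7 + D)/((2*D)) = (7 + D)*(1/(2*D)) = (7 + D)/(2*D))
d(C) = 27 + C + C² (d(C) = (3*9 + C) + C*C = (27 + C) + C² = 27 + C + C²)
d(O(44))/(-890065) - 1526613/4255244 = (27 + (½)*(7 + 44)/44 + ((½)*(7 + 44)/44)²)/(-890065) - 1526613/4255244 = (27 + (½)*(1/44)*51 + ((½)*(1/44)*51)²)*(-1/890065) - 1526613*1/4255244 = (27 + 51/88 + (51/88)²)*(-1/890065) - 1526613/4255244 = (27 + 51/88 + 2601/7744)*(-1/890065) - 1526613/4255244 = (216177/7744)*(-1/890065) - 1526613/4255244 = -216177/6892663360 - 1526613/4255244 = -2630837343970467/7332491101664960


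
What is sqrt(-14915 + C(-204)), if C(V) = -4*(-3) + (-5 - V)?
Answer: 4*I*sqrt(919) ≈ 121.26*I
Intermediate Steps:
C(V) = 7 - V (C(V) = 12 + (-5 - V) = 7 - V)
sqrt(-14915 + C(-204)) = sqrt(-14915 + (7 - 1*(-204))) = sqrt(-14915 + (7 + 204)) = sqrt(-14915 + 211) = sqrt(-14704) = 4*I*sqrt(919)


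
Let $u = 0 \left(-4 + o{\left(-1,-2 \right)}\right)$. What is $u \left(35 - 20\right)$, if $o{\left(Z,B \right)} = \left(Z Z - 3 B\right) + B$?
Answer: $0$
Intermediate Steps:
$o{\left(Z,B \right)} = Z^{2} - 2 B$ ($o{\left(Z,B \right)} = \left(Z^{2} - 3 B\right) + B = Z^{2} - 2 B$)
$u = 0$ ($u = 0 \left(-4 + \left(\left(-1\right)^{2} - -4\right)\right) = 0 \left(-4 + \left(1 + 4\right)\right) = 0 \left(-4 + 5\right) = 0 \cdot 1 = 0$)
$u \left(35 - 20\right) = 0 \left(35 - 20\right) = 0 \cdot 15 = 0$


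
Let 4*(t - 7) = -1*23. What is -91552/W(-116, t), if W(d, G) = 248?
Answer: -11444/31 ≈ -369.16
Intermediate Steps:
t = 5/4 (t = 7 + (-1*23)/4 = 7 + (1/4)*(-23) = 7 - 23/4 = 5/4 ≈ 1.2500)
-91552/W(-116, t) = -91552/248 = -91552*1/248 = -11444/31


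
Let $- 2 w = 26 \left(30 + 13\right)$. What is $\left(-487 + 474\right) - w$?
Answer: $546$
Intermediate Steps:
$w = -559$ ($w = - \frac{26 \left(30 + 13\right)}{2} = - \frac{26 \cdot 43}{2} = \left(- \frac{1}{2}\right) 1118 = -559$)
$\left(-487 + 474\right) - w = \left(-487 + 474\right) - -559 = -13 + 559 = 546$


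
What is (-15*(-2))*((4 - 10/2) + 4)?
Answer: 90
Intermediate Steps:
(-15*(-2))*((4 - 10/2) + 4) = 30*((4 - 10*½) + 4) = 30*((4 - 5) + 4) = 30*(-1 + 4) = 30*3 = 90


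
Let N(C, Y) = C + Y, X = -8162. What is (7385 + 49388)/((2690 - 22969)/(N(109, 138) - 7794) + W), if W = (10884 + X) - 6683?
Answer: -428465831/29873388 ≈ -14.343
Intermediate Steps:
W = -3961 (W = (10884 - 8162) - 6683 = 2722 - 6683 = -3961)
(7385 + 49388)/((2690 - 22969)/(N(109, 138) - 7794) + W) = (7385 + 49388)/((2690 - 22969)/((109 + 138) - 7794) - 3961) = 56773/(-20279/(247 - 7794) - 3961) = 56773/(-20279/(-7547) - 3961) = 56773/(-20279*(-1/7547) - 3961) = 56773/(20279/7547 - 3961) = 56773/(-29873388/7547) = 56773*(-7547/29873388) = -428465831/29873388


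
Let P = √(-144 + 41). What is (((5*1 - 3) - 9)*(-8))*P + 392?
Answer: 392 + 56*I*√103 ≈ 392.0 + 568.34*I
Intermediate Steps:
P = I*√103 (P = √(-103) = I*√103 ≈ 10.149*I)
(((5*1 - 3) - 9)*(-8))*P + 392 = (((5*1 - 3) - 9)*(-8))*(I*√103) + 392 = (((5 - 3) - 9)*(-8))*(I*√103) + 392 = ((2 - 9)*(-8))*(I*√103) + 392 = (-7*(-8))*(I*√103) + 392 = 56*(I*√103) + 392 = 56*I*√103 + 392 = 392 + 56*I*√103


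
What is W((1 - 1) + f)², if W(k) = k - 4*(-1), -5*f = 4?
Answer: 256/25 ≈ 10.240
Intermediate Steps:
f = -⅘ (f = -⅕*4 = -⅘ ≈ -0.80000)
W(k) = 4 + k (W(k) = k + 4 = 4 + k)
W((1 - 1) + f)² = (4 + ((1 - 1) - ⅘))² = (4 + (0 - ⅘))² = (4 - ⅘)² = (16/5)² = 256/25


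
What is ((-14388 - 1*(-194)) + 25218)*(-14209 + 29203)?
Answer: 165293856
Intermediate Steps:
((-14388 - 1*(-194)) + 25218)*(-14209 + 29203) = ((-14388 + 194) + 25218)*14994 = (-14194 + 25218)*14994 = 11024*14994 = 165293856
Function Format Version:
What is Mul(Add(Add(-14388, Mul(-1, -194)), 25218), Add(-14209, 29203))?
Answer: 165293856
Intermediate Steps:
Mul(Add(Add(-14388, Mul(-1, -194)), 25218), Add(-14209, 29203)) = Mul(Add(Add(-14388, 194), 25218), 14994) = Mul(Add(-14194, 25218), 14994) = Mul(11024, 14994) = 165293856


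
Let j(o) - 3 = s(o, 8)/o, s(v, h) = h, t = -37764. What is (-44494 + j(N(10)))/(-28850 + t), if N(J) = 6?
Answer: 133469/199842 ≈ 0.66787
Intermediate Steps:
j(o) = 3 + 8/o
(-44494 + j(N(10)))/(-28850 + t) = (-44494 + (3 + 8/6))/(-28850 - 37764) = (-44494 + (3 + 8*(⅙)))/(-66614) = (-44494 + (3 + 4/3))*(-1/66614) = (-44494 + 13/3)*(-1/66614) = -133469/3*(-1/66614) = 133469/199842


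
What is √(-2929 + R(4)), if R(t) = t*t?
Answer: I*√2913 ≈ 53.972*I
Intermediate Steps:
R(t) = t²
√(-2929 + R(4)) = √(-2929 + 4²) = √(-2929 + 16) = √(-2913) = I*√2913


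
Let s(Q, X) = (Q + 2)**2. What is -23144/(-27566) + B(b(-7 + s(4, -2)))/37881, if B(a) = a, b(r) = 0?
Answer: 1052/1253 ≈ 0.83959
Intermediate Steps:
s(Q, X) = (2 + Q)**2
-23144/(-27566) + B(b(-7 + s(4, -2)))/37881 = -23144/(-27566) + 0/37881 = -23144*(-1/27566) + 0*(1/37881) = 1052/1253 + 0 = 1052/1253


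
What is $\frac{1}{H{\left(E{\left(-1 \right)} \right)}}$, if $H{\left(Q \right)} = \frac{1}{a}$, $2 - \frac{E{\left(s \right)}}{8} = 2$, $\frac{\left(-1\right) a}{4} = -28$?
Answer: $112$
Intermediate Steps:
$a = 112$ ($a = \left(-4\right) \left(-28\right) = 112$)
$E{\left(s \right)} = 0$ ($E{\left(s \right)} = 16 - 16 = 0$)
$H{\left(Q \right)} = \frac{1}{112}$
$\frac{1}{H{\left(E{\left(-1 \right)} \right)}} = \frac{1}{\frac{1}{112}} = 112$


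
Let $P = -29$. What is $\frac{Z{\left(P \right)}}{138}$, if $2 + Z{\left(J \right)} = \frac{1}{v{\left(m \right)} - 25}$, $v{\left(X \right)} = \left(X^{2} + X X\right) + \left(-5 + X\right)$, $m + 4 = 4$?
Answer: $- \frac{61}{4140} \approx -0.014734$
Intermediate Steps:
$m = 0$ ($m = -4 + 4 = 0$)
$v{\left(X \right)} = -5 + X + 2 X^{2}$ ($v{\left(X \right)} = \left(X^{2} + X^{2}\right) + \left(-5 + X\right) = 2 X^{2} + \left(-5 + X\right) = -5 + X + 2 X^{2}$)
$Z{\left(J \right)} = - \frac{61}{30}$ ($Z{\left(J \right)} = -2 + \frac{1}{\left(-5 + 0 + 2 \cdot 0^{2}\right) - 25} = -2 + \frac{1}{\left(-5 + 0 + 2 \cdot 0\right) - 25} = -2 + \frac{1}{\left(-5 + 0 + 0\right) - 25} = -2 + \frac{1}{-5 - 25} = -2 + \frac{1}{-30} = -2 - \frac{1}{30} = - \frac{61}{30}$)
$\frac{Z{\left(P \right)}}{138} = - \frac{61}{30 \cdot 138} = \left(- \frac{61}{30}\right) \frac{1}{138} = - \frac{61}{4140}$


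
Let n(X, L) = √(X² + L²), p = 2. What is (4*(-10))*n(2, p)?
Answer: -80*√2 ≈ -113.14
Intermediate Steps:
n(X, L) = √(L² + X²)
(4*(-10))*n(2, p) = (4*(-10))*√(2² + 2²) = -40*√(4 + 4) = -80*√2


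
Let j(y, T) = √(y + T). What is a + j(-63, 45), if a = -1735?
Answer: -1735 + 3*I*√2 ≈ -1735.0 + 4.2426*I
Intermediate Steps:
j(y, T) = √(T + y)
a + j(-63, 45) = -1735 + √(45 - 63) = -1735 + √(-18) = -1735 + 3*I*√2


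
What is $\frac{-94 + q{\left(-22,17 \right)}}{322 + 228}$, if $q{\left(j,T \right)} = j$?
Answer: $- \frac{58}{275} \approx -0.21091$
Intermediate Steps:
$\frac{-94 + q{\left(-22,17 \right)}}{322 + 228} = \frac{-94 - 22}{322 + 228} = - \frac{116}{550} = \left(-116\right) \frac{1}{550} = - \frac{58}{275}$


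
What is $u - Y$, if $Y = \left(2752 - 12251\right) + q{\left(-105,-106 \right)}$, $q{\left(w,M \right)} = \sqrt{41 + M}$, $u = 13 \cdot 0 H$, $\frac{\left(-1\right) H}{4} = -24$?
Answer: $9499 - i \sqrt{65} \approx 9499.0 - 8.0623 i$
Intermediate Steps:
$H = 96$ ($H = \left(-4\right) \left(-24\right) = 96$)
$u = 0$ ($u = 13 \cdot 0 \cdot 96 = 0 \cdot 96 = 0$)
$Y = -9499 + i \sqrt{65}$ ($Y = \left(2752 - 12251\right) + \sqrt{41 - 106} = -9499 + \sqrt{-65} = -9499 + i \sqrt{65} \approx -9499.0 + 8.0623 i$)
$u - Y = 0 - \left(-9499 + i \sqrt{65}\right) = 0 + \left(9499 - i \sqrt{65}\right) = 9499 - i \sqrt{65}$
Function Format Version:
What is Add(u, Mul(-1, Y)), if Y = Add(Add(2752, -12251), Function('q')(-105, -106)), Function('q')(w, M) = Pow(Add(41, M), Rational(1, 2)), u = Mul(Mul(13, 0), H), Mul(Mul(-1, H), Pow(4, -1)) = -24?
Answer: Add(9499, Mul(-1, I, Pow(65, Rational(1, 2)))) ≈ Add(9499.0, Mul(-8.0623, I))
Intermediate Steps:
H = 96 (H = Mul(-4, -24) = 96)
u = 0 (u = Mul(Mul(13, 0), 96) = Mul(0, 96) = 0)
Y = Add(-9499, Mul(I, Pow(65, Rational(1, 2)))) (Y = Add(Add(2752, -12251), Pow(Add(41, -106), Rational(1, 2))) = Add(-9499, Pow(-65, Rational(1, 2))) = Add(-9499, Mul(I, Pow(65, Rational(1, 2)))) ≈ Add(-9499.0, Mul(8.0623, I)))
Add(u, Mul(-1, Y)) = Add(0, Mul(-1, Add(-9499, Mul(I, Pow(65, Rational(1, 2)))))) = Add(0, Add(9499, Mul(-1, I, Pow(65, Rational(1, 2))))) = Add(9499, Mul(-1, I, Pow(65, Rational(1, 2))))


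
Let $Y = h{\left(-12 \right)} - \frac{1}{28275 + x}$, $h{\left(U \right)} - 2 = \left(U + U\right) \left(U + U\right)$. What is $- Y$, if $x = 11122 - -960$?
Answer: $- \frac{23326345}{40357} \approx -578.0$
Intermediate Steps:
$x = 12082$ ($x = 11122 + 960 = 12082$)
$h{\left(U \right)} = 2 + 4 U^{2}$ ($h{\left(U \right)} = 2 + \left(U + U\right) \left(U + U\right) = 2 + 2 U 2 U = 2 + 4 U^{2}$)
$Y = \frac{23326345}{40357}$ ($Y = \left(2 + 4 \left(-12\right)^{2}\right) - \frac{1}{28275 + 12082} = \left(2 + 4 \cdot 144\right) - \frac{1}{40357} = \left(2 + 576\right) - \frac{1}{40357} = 578 - \frac{1}{40357} = \frac{23326345}{40357} \approx 578.0$)
$- Y = \left(-1\right) \frac{23326345}{40357} = - \frac{23326345}{40357}$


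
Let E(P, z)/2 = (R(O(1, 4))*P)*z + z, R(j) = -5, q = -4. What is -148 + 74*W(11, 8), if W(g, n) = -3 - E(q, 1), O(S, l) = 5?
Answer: -3478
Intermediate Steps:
E(P, z) = 2*z - 10*P*z (E(P, z) = 2*((-5*P)*z + z) = 2*(-5*P*z + z) = 2*(z - 5*P*z) = 2*z - 10*P*z)
W(g, n) = -45 (W(g, n) = -3 - 2*(1 - 5*(-4)) = -3 - 2*(1 + 20) = -3 - 2*21 = -3 - 1*42 = -3 - 42 = -45)
-148 + 74*W(11, 8) = -148 + 74*(-45) = -148 - 3330 = -3478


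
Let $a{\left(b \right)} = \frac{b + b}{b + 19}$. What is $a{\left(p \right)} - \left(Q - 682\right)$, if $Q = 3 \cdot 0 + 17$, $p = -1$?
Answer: $\frac{5984}{9} \approx 664.89$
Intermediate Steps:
$a{\left(b \right)} = \frac{2 b}{19 + b}$
$Q = 17$ ($Q = 0 + 17 = 17$)
$a{\left(p \right)} - \left(Q - 682\right) = 2 \left(-1\right) \frac{1}{19 - 1} - \left(17 - 682\right) = 2 \left(-1\right) \frac{1}{18} - -665 = 2 \left(-1\right) \frac{1}{18} + 665 = - \frac{1}{9} + 665 = \frac{5984}{9}$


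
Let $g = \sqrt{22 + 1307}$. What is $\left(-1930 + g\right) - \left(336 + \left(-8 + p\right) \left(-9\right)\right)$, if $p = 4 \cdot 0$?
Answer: $-2338 + \sqrt{1329} \approx -2301.5$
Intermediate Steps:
$g = \sqrt{1329} \approx 36.455$
$p = 0$
$\left(-1930 + g\right) - \left(336 + \left(-8 + p\right) \left(-9\right)\right) = \left(-1930 + \sqrt{1329}\right) - \left(336 + \left(-8 + 0\right) \left(-9\right)\right) = \left(-1930 + \sqrt{1329}\right) - \left(336 - -72\right) = \left(-1930 + \sqrt{1329}\right) - 408 = -2338 + \sqrt{1329}$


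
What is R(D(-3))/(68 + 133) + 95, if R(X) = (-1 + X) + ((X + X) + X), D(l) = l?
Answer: 19082/201 ≈ 94.935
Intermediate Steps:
R(X) = -1 + 4*X (R(X) = (-1 + X) + (2*X + X) = (-1 + X) + 3*X = -1 + 4*X)
R(D(-3))/(68 + 133) + 95 = (-1 + 4*(-3))/(68 + 133) + 95 = (-1 - 12)/201 + 95 = -13*1/201 + 95 = -13/201 + 95 = 19082/201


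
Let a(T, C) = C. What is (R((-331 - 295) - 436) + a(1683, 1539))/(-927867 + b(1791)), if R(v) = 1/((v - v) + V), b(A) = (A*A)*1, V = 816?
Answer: 1255825/1860328224 ≈ 0.00067506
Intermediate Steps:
b(A) = A**2 (b(A) = A**2*1 = A**2)
R(v) = 1/816 (R(v) = 1/((v - v) + 816) = 1/(0 + 816) = 1/816)
(R((-331 - 295) - 436) + a(1683, 1539))/(-927867 + b(1791)) = (1/816 + 1539)/(-927867 + 1791**2) = 1255825/(816*(-927867 + 3207681)) = (1255825/816)/2279814 = (1255825/816)*(1/2279814) = 1255825/1860328224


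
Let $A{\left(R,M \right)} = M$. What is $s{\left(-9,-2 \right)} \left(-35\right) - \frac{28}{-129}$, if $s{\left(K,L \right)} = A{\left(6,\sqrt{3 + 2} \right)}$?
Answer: $\frac{28}{129} - 35 \sqrt{5} \approx -78.045$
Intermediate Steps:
$s{\left(K,L \right)} = \sqrt{5}$ ($s{\left(K,L \right)} = \sqrt{3 + 2} = \sqrt{5}$)
$s{\left(-9,-2 \right)} \left(-35\right) - \frac{28}{-129} = \sqrt{5} \left(-35\right) - \frac{28}{-129} = - 35 \sqrt{5} - - \frac{28}{129} = - 35 \sqrt{5} + \frac{28}{129} = \frac{28}{129} - 35 \sqrt{5}$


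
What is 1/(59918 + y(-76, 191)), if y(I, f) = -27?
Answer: 1/59891 ≈ 1.6697e-5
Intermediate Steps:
1/(59918 + y(-76, 191)) = 1/(59918 - 27) = 1/59891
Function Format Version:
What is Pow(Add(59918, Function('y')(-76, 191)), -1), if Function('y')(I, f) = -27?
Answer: Rational(1, 59891) ≈ 1.6697e-5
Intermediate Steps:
Pow(Add(59918, Function('y')(-76, 191)), -1) = Pow(Add(59918, -27), -1) = Pow(59891, -1) = Rational(1, 59891)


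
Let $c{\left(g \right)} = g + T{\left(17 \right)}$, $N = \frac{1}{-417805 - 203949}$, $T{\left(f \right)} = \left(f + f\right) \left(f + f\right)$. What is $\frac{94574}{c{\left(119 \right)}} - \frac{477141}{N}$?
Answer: $\frac{378247014869924}{1275} \approx 2.9666 \cdot 10^{11}$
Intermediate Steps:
$T{\left(f \right)} = 4 f^{2}$ ($T{\left(f \right)} = 2 f 2 f = 4 f^{2}$)
$N = - \frac{1}{621754}$ ($N = \frac{1}{-621754} = - \frac{1}{621754} \approx -1.6084 \cdot 10^{-6}$)
$c{\left(g \right)} = 1156 + g$ ($c{\left(g \right)} = g + 4 \cdot 17^{2} = g + 4 \cdot 289 = g + 1156 = 1156 + g$)
$\frac{94574}{c{\left(119 \right)}} - \frac{477141}{N} = \frac{94574}{1156 + 119} - \frac{477141}{- \frac{1}{621754}} = \frac{94574}{1275} - -296664325314 = 94574 \cdot \frac{1}{1275} + 296664325314 = \frac{94574}{1275} + 296664325314 = \frac{378247014869924}{1275}$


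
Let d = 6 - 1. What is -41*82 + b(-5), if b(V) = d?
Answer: -3357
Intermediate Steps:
d = 5
b(V) = 5
-41*82 + b(-5) = -41*82 + 5 = -3362 + 5 = -3357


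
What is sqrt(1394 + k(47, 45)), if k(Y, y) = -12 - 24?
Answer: sqrt(1358) ≈ 36.851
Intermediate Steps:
k(Y, y) = -36
sqrt(1394 + k(47, 45)) = sqrt(1394 - 36) = sqrt(1358)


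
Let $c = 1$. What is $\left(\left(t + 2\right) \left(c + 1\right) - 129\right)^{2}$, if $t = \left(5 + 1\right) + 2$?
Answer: $11881$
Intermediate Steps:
$t = 8$ ($t = 6 + 2 = 8$)
$\left(\left(t + 2\right) \left(c + 1\right) - 129\right)^{2} = \left(\left(8 + 2\right) \left(1 + 1\right) - 129\right)^{2} = \left(10 \cdot 2 - 129\right)^{2} = \left(20 - 129\right)^{2} = \left(-109\right)^{2} = 11881$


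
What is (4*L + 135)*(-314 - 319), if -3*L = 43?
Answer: -49163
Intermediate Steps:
L = -43/3 (L = -1/3*43 = -43/3 ≈ -14.333)
(4*L + 135)*(-314 - 319) = (4*(-43/3) + 135)*(-314 - 319) = (-172/3 + 135)*(-633) = (233/3)*(-633) = -49163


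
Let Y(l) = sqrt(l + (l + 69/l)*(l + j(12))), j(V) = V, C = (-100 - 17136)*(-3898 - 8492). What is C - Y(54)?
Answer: 213554040 - sqrt(33321)/3 ≈ 2.1355e+8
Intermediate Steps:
C = 213554040 (C = -17236*(-12390) = 213554040)
Y(l) = sqrt(l + (12 + l)*(l + 69/l)) (Y(l) = sqrt(l + (l + 69/l)*(l + 12)) = sqrt(l + (l + 69/l)*(12 + l)) = sqrt(l + (12 + l)*(l + 69/l)))
C - Y(54) = 213554040 - sqrt(69 + 54**2 + 13*54 + 828/54) = 213554040 - sqrt(69 + 2916 + 702 + 828*(1/54)) = 213554040 - sqrt(69 + 2916 + 702 + 46/3) = 213554040 - sqrt(11107/3) = 213554040 - sqrt(33321)/3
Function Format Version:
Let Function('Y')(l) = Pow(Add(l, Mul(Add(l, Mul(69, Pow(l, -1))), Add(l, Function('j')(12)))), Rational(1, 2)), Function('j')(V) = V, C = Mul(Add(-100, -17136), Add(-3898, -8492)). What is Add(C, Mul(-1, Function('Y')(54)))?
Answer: Add(213554040, Mul(Rational(-1, 3), Pow(33321, Rational(1, 2)))) ≈ 2.1355e+8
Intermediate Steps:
C = 213554040 (C = Mul(-17236, -12390) = 213554040)
Function('Y')(l) = Pow(Add(l, Mul(Add(12, l), Add(l, Mul(69, Pow(l, -1))))), Rational(1, 2)) (Function('Y')(l) = Pow(Add(l, Mul(Add(l, Mul(69, Pow(l, -1))), Add(l, 12))), Rational(1, 2)) = Pow(Add(l, Mul(Add(l, Mul(69, Pow(l, -1))), Add(12, l))), Rational(1, 2)) = Pow(Add(l, Mul(Add(12, l), Add(l, Mul(69, Pow(l, -1))))), Rational(1, 2)))
Add(C, Mul(-1, Function('Y')(54))) = Add(213554040, Mul(-1, Pow(Add(69, Pow(54, 2), Mul(13, 54), Mul(828, Pow(54, -1))), Rational(1, 2)))) = Add(213554040, Mul(-1, Pow(Add(69, 2916, 702, Mul(828, Rational(1, 54))), Rational(1, 2)))) = Add(213554040, Mul(-1, Pow(Add(69, 2916, 702, Rational(46, 3)), Rational(1, 2)))) = Add(213554040, Mul(-1, Pow(Rational(11107, 3), Rational(1, 2)))) = Add(213554040, Mul(-1, Mul(Rational(1, 3), Pow(33321, Rational(1, 2))))) = Add(213554040, Mul(Rational(-1, 3), Pow(33321, Rational(1, 2))))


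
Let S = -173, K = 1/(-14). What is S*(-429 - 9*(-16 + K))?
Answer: 688713/14 ≈ 49194.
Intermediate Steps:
K = -1/14 ≈ -0.071429
S*(-429 - 9*(-16 + K)) = -173*(-429 - 9*(-16 - 1/14)) = -173*(-429 - 9*(-225/14)) = -173*(-429 + 2025/14) = -173*(-3981/14) = 688713/14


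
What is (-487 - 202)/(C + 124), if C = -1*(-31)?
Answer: -689/155 ≈ -4.4452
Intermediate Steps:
C = 31
(-487 - 202)/(C + 124) = (-487 - 202)/(31 + 124) = -689/155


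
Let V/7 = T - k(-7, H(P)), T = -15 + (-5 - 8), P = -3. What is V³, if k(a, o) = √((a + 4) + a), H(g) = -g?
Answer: -7241416 - 803306*I*√10 ≈ -7.2414e+6 - 2.5403e+6*I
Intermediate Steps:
k(a, o) = √(4 + 2*a) (k(a, o) = √((4 + a) + a) = √(4 + 2*a))
T = -28 (T = -15 - 13 = -28)
V = -196 - 7*I*√10 (V = 7*(-28 - √(4 + 2*(-7))) = 7*(-28 - √(4 - 14)) = 7*(-28 - √(-10)) = 7*(-28 - I*√10) = -196 - 7*I*√10 ≈ -196.0 - 22.136*I)
V³ = (-196 - 7*I*√10)³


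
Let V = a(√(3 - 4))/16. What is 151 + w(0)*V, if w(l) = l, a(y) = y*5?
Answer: 151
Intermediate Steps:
a(y) = 5*y
V = 5*I/16 (V = (5*√(3 - 4))/16 = (5*√(-1))*(1/16) = (5*I)*(1/16) = 5*I/16 ≈ 0.3125*I)
151 + w(0)*V = 151 + 0*(5*I/16) = 151 + 0 = 151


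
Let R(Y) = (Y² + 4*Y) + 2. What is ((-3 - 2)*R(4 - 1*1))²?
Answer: 13225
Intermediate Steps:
R(Y) = 2 + Y² + 4*Y
((-3 - 2)*R(4 - 1*1))² = ((-3 - 2)*(2 + (4 - 1*1)² + 4*(4 - 1*1)))² = (-5*(2 + (4 - 1)² + 4*(4 - 1)))² = (-5*(2 + 3² + 4*3))² = (-5*(2 + 9 + 12))² = (-5*23)² = (-115)² = 13225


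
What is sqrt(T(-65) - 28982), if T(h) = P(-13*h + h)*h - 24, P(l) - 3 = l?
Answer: I*sqrt(79901) ≈ 282.67*I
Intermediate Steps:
P(l) = 3 + l
T(h) = -24 + h*(3 - 12*h) (T(h) = (3 + (-13*h + h))*h - 24 = (3 - 12*h)*h - 24 = h*(3 - 12*h) - 24 = -24 + h*(3 - 12*h))
sqrt(T(-65) - 28982) = sqrt((-24 - 12*(-65)**2 + 3*(-65)) - 28982) = sqrt((-24 - 12*4225 - 195) - 28982) = sqrt((-24 - 50700 - 195) - 28982) = sqrt(-50919 - 28982) = sqrt(-79901) = I*sqrt(79901)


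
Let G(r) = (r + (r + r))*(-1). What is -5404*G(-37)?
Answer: -599844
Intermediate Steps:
G(r) = -3*r (G(r) = (r + 2*r)*(-1) = (3*r)*(-1) = -3*r)
-5404*G(-37) = -(-16212)*(-37) = -5404*111 = -599844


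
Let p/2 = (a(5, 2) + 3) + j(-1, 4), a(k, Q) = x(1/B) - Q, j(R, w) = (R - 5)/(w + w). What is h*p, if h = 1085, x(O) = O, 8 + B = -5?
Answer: 9765/26 ≈ 375.58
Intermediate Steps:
B = -13 (B = -8 - 5 = -13)
j(R, w) = (-5 + R)/(2*w) (j(R, w) = (-5 + R)/((2*w)) = (-5 + R)*(1/(2*w)) = (-5 + R)/(2*w))
a(k, Q) = -1/13 - Q (a(k, Q) = 1/(-13) - Q = -1/13 - Q)
p = 9/26 (p = 2*(((-1/13 - 1*2) + 3) + (½)*(-5 - 1)/4) = 2*(((-1/13 - 2) + 3) + (½)*(¼)*(-6)) = 2*((-27/13 + 3) - ¾) = 2*(12/13 - ¾) = 2*(9/52) = 9/26 ≈ 0.34615)
h*p = 1085*(9/26) = 9765/26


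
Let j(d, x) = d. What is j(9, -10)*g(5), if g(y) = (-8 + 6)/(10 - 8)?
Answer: -9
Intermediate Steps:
g(y) = -1 (g(y) = -2/2 = -2*½ = -1)
j(9, -10)*g(5) = 9*(-1) = -9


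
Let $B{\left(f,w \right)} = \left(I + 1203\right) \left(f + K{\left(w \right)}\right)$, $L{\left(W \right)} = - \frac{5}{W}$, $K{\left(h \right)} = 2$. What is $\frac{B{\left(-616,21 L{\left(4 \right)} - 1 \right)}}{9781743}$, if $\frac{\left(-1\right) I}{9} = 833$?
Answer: $\frac{1288172}{3260581} \approx 0.39507$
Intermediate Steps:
$I = -7497$ ($I = \left(-9\right) 833 = -7497$)
$B{\left(f,w \right)} = -12588 - 6294 f$ ($B{\left(f,w \right)} = \left(-7497 + 1203\right) \left(f + 2\right) = - 6294 \left(2 + f\right) = -12588 - 6294 f$)
$\frac{B{\left(-616,21 L{\left(4 \right)} - 1 \right)}}{9781743} = \frac{-12588 - -3877104}{9781743} = \left(-12588 + 3877104\right) \frac{1}{9781743} = 3864516 \cdot \frac{1}{9781743} = \frac{1288172}{3260581}$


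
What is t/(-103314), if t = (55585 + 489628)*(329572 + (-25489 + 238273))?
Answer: -147849770914/51657 ≈ -2.8621e+6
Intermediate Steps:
t = 295699541828 (t = 545213*(329572 + 212784) = 545213*542356 = 295699541828)
t/(-103314) = 295699541828/(-103314) = 295699541828*(-1/103314) = -147849770914/51657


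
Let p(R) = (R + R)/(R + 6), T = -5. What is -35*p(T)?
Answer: 350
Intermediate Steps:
p(R) = 2*R/(6 + R) (p(R) = (2*R)/(6 + R) = 2*R/(6 + R))
-35*p(T) = -70*(-5)/(6 - 5) = -70*(-5)/1 = -70*(-5) = -35*(-10) = 350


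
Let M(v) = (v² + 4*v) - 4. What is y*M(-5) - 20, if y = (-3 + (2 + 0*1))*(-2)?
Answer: -18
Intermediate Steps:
M(v) = -4 + v² + 4*v
y = 2 (y = (-3 + (2 + 0))*(-2) = (-3 + 2)*(-2) = -1*(-2) = 2)
y*M(-5) - 20 = 2*(-4 + (-5)² + 4*(-5)) - 20 = 2*(-4 + 25 - 20) - 20 = 2*1 - 20 = 2 - 20 = -18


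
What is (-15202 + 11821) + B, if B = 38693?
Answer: 35312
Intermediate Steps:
(-15202 + 11821) + B = (-15202 + 11821) + 38693 = -3381 + 38693 = 35312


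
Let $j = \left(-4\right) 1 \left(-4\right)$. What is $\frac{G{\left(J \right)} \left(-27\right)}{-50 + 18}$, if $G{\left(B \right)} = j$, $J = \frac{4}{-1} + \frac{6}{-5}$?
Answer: $\frac{27}{2} \approx 13.5$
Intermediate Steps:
$J = - \frac{26}{5}$ ($J = 4 \left(-1\right) + 6 \left(- \frac{1}{5}\right) = -4 - \frac{6}{5} = - \frac{26}{5} \approx -5.2$)
$j = 16$ ($j = \left(-4\right) \left(-4\right) = 16$)
$G{\left(B \right)} = 16$
$\frac{G{\left(J \right)} \left(-27\right)}{-50 + 18} = \frac{16 \left(-27\right)}{-50 + 18} = - \frac{432}{-32} = \left(-432\right) \left(- \frac{1}{32}\right) = \frac{27}{2}$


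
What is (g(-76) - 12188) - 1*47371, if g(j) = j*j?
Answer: -53783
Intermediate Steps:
g(j) = j²
(g(-76) - 12188) - 1*47371 = ((-76)² - 12188) - 1*47371 = (5776 - 12188) - 47371 = -6412 - 47371 = -53783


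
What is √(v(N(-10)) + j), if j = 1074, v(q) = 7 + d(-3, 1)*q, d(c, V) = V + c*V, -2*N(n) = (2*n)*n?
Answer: √1281 ≈ 35.791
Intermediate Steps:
N(n) = -n² (N(n) = -2*n*n/2 = -n²)
d(c, V) = V + V*c
v(q) = 7 - 2*q (v(q) = 7 + (1*(1 - 3))*q = 7 + (1*(-2))*q = 7 - 2*q)
√(v(N(-10)) + j) = √((7 - (-2)*(-10)²) + 1074) = √((7 - (-2)*100) + 1074) = √((7 - 2*(-100)) + 1074) = √((7 + 200) + 1074) = √(207 + 1074) = √1281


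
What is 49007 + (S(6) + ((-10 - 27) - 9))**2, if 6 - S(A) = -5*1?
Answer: 50232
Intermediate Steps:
S(A) = 11 (S(A) = 6 - (-5) = 6 - 1*(-5) = 6 + 5 = 11)
49007 + (S(6) + ((-10 - 27) - 9))**2 = 49007 + (11 + ((-10 - 27) - 9))**2 = 49007 + (11 + (-37 - 9))**2 = 49007 + (11 - 46)**2 = 49007 + (-35)**2 = 49007 + 1225 = 50232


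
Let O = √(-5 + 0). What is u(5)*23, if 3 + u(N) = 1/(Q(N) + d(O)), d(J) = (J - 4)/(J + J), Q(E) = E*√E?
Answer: 23*(-150 - √5 - 12*I)/(50 + √5 + 4*I) ≈ -67.042 - 0.14991*I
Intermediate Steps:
O = I*√5 (O = √(-5) = I*√5 ≈ 2.2361*I)
Q(E) = E^(3/2)
d(J) = (-4 + J)/(2*J) (d(J) = (-4 + J)/((2*J)) = (-4 + J)*(1/(2*J)) = (-4 + J)/(2*J))
u(N) = -3 + 1/(N^(3/2) - I*√5*(-4 + I*√5)/10) (u(N) = -3 + 1/(N^(3/2) + (-4 + I*√5)/(2*((I*√5)))) = -3 + 1/(N^(3/2) + (-I*√5/5)*(-4 + I*√5)/2) = -3 + 1/(N^(3/2) - I*√5*(-4 + I*√5)/10))
u(5)*23 = ((-12*√5 + 5*I + 30*I*5^(3/2))/(-5*I + 4*√5 - 10*I*5^(3/2)))*23 = ((-12*√5 + 5*I + 30*I*(5*√5))/(-5*I + 4*√5 - 10*I*5*√5))*23 = ((-12*√5 + 5*I + 150*I*√5)/(-5*I + 4*√5 - 50*I*√5))*23 = 23*(-12*√5 + 5*I + 150*I*√5)/(-5*I + 4*√5 - 50*I*√5)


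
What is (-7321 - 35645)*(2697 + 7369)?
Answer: -432495756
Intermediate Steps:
(-7321 - 35645)*(2697 + 7369) = -42966*10066 = -432495756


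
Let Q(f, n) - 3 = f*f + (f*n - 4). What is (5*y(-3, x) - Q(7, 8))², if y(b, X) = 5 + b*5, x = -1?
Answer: 23716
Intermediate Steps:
y(b, X) = 5 + 5*b
Q(f, n) = -1 + f² + f*n (Q(f, n) = 3 + (f*f + (f*n - 4)) = 3 + (f² + (-4 + f*n)) = 3 + (-4 + f² + f*n) = -1 + f² + f*n)
(5*y(-3, x) - Q(7, 8))² = (5*(5 + 5*(-3)) - (-1 + 7² + 7*8))² = (5*(5 - 15) - (-1 + 49 + 56))² = (5*(-10) - 1*104)² = (-50 - 104)² = (-154)² = 23716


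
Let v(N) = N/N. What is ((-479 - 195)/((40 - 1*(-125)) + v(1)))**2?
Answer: 113569/6889 ≈ 16.486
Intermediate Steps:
v(N) = 1
((-479 - 195)/((40 - 1*(-125)) + v(1)))**2 = ((-479 - 195)/((40 - 1*(-125)) + 1))**2 = (-674/((40 + 125) + 1))**2 = (-674/(165 + 1))**2 = (-674/166)**2 = (-674*1/166)**2 = (-337/83)**2 = 113569/6889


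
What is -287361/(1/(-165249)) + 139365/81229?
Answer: 3857249870144946/81229 ≈ 4.7486e+10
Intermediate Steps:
-287361/(1/(-165249)) + 139365/81229 = -287361/(-1/165249) + 139365*(1/81229) = -287361*(-165249) + 139365/81229 = 47486117889 + 139365/81229 = 3857249870144946/81229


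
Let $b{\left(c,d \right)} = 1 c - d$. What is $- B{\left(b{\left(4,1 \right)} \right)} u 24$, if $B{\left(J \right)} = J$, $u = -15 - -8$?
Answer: $504$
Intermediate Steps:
$b{\left(c,d \right)} = c - d$
$u = -7$ ($u = -15 + 8 = -7$)
$- B{\left(b{\left(4,1 \right)} \right)} u 24 = - \left(4 - 1\right) \left(-7\right) 24 = - 3 \left(-7\right) 24 = - \left(-21\right) 24 = \left(-1\right) \left(-504\right) = 504$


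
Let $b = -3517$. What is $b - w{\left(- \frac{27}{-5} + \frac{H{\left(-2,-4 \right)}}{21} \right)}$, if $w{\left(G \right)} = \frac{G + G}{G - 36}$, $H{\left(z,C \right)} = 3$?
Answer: $- \frac{1874367}{533} \approx -3516.6$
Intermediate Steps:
$w{\left(G \right)} = \frac{2 G}{-36 + G}$
$b - w{\left(- \frac{27}{-5} + \frac{H{\left(-2,-4 \right)}}{21} \right)} = -3517 - \frac{2 \left(- \frac{27}{-5} + \frac{3}{21}\right)}{-36 + \left(- \frac{27}{-5} + \frac{3}{21}\right)} = -3517 - \frac{2 \left(\left(-27\right) \left(- \frac{1}{5}\right) + 3 \cdot \frac{1}{21}\right)}{-36 + \left(\left(-27\right) \left(- \frac{1}{5}\right) + 3 \cdot \frac{1}{21}\right)} = -3517 - \frac{2 \left(\frac{27}{5} + \frac{1}{7}\right)}{-36 + \left(\frac{27}{5} + \frac{1}{7}\right)} = -3517 - 2 \cdot \frac{194}{35} \frac{1}{-36 + \frac{194}{35}} = -3517 - 2 \cdot \frac{194}{35} \frac{1}{- \frac{1066}{35}} = -3517 - 2 \cdot \frac{194}{35} \left(- \frac{35}{1066}\right) = -3517 - - \frac{194}{533} = -3517 + \frac{194}{533} = - \frac{1874367}{533}$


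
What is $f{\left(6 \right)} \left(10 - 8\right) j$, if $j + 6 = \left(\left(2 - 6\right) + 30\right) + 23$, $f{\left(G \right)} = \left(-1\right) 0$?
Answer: $0$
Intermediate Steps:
$f{\left(G \right)} = 0$
$j = 43$ ($j = -6 + \left(\left(\left(2 - 6\right) + 30\right) + 23\right) = -6 + \left(\left(-4 + 30\right) + 23\right) = -6 + \left(26 + 23\right) = -6 + 49 = 43$)
$f{\left(6 \right)} \left(10 - 8\right) j = 0 \left(10 - 8\right) 43 = 0 \cdot 2 \cdot 43 = 0 \cdot 43 = 0$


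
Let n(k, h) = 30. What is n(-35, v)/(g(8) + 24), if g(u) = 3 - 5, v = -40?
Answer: 15/11 ≈ 1.3636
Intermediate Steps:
g(u) = -2
n(-35, v)/(g(8) + 24) = 30/(-2 + 24) = 30/22 = 30*(1/22) = 15/11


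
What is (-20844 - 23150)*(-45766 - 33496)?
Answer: 3487052428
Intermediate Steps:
(-20844 - 23150)*(-45766 - 33496) = -43994*(-79262) = 3487052428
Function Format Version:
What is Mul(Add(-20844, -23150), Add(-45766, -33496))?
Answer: 3487052428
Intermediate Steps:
Mul(Add(-20844, -23150), Add(-45766, -33496)) = Mul(-43994, -79262) = 3487052428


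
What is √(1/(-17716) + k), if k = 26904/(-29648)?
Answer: I*√244495379696659/16413874 ≈ 0.95263*I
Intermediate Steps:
k = -3363/3706 (k = 26904*(-1/29648) = -3363/3706 ≈ -0.90745)
√(1/(-17716) + k) = √(1/(-17716) - 3363/3706) = √(-1/17716 - 3363/3706) = √(-29791307/32827748) = I*√244495379696659/16413874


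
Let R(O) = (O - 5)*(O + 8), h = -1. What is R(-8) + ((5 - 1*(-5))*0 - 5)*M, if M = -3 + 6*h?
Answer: 45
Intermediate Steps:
R(O) = (-5 + O)*(8 + O)
M = -9 (M = -3 + 6*(-1) = -3 - 6 = -9)
R(-8) + ((5 - 1*(-5))*0 - 5)*M = (-40 + (-8)**2 + 3*(-8)) + ((5 - 1*(-5))*0 - 5)*(-9) = (-40 + 64 - 24) + ((5 + 5)*0 - 5)*(-9) = 0 + (10*0 - 5)*(-9) = 0 + (0 - 5)*(-9) = 0 - 5*(-9) = 0 + 45 = 45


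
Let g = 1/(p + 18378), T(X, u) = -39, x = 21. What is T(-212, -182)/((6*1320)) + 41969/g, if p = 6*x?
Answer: 2050209152627/2640 ≈ 7.7659e+8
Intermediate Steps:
p = 126 (p = 6*21 = 126)
g = 1/18504 (g = 1/(126 + 18378) = 1/18504 ≈ 5.4042e-5)
T(-212, -182)/((6*1320)) + 41969/g = -39/(6*1320) + 41969/(1/18504) = -39/7920 + 41969*18504 = -39*1/7920 + 776594376 = -13/2640 + 776594376 = 2050209152627/2640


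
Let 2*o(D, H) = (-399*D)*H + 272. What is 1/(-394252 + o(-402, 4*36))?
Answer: 1/11154540 ≈ 8.9650e-8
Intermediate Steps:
o(D, H) = 136 - 399*D*H/2 (o(D, H) = ((-399*D)*H + 272)/2 = (-399*D*H + 272)/2 = (272 - 399*D*H)/2 = 136 - 399*D*H/2)
1/(-394252 + o(-402, 4*36)) = 1/(-394252 + (136 - 399/2*(-402)*4*36)) = 1/(-394252 + (136 - 399/2*(-402)*144)) = 1/(-394252 + (136 + 11548656)) = 1/(-394252 + 11548792) = 1/11154540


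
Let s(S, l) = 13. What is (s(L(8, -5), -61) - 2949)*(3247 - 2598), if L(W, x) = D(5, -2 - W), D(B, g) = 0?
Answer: -1905464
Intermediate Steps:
L(W, x) = 0
(s(L(8, -5), -61) - 2949)*(3247 - 2598) = (13 - 2949)*(3247 - 2598) = -2936*649 = -1905464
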